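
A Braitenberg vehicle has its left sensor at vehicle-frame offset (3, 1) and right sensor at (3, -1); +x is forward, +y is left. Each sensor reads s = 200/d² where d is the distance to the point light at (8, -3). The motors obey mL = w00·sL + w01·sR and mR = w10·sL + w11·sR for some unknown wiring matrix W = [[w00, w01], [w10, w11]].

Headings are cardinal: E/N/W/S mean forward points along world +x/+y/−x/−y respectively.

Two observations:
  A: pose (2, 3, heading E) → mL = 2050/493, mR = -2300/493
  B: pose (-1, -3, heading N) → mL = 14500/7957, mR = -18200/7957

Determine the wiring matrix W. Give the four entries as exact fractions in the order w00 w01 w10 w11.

-1/2 1 -1/2 -1/2

obs A: pose=(2,3,E) → sL=100/29, sR=100/17, mL=2050/493, mR=-2300/493
obs B: pose=(-1,-3,N) → sL=200/109, sR=200/73, mL=14500/7957, mR=-18200/7957
sensor matrix S = [[100/29, 100/17], [200/109, 200/73]]; det S = -5280000/3922801
solve [mL_A; mL_B] = S·[w00; w01] and [mR_A; mR_B] = S·[w10; w11]:
  w00 = -1/2, w01 = 1, w10 = -1/2, w11 = -1/2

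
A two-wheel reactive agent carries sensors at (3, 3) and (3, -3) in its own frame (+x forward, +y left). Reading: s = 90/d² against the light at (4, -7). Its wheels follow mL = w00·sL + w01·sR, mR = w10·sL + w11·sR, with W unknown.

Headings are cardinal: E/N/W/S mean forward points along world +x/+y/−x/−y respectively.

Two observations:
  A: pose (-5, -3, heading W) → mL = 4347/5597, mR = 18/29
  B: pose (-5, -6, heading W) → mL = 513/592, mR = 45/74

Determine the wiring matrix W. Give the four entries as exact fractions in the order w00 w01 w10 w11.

obs A: pose=(-5,-3,W) → sL=18/29, sR=90/193, mL=4347/5597, mR=18/29
obs B: pose=(-5,-6,W) → sL=45/74, sR=9/16, mL=513/592, mR=45/74
sensor matrix S = [[18/29, 90/193], [45/74, 9/16]]; det S = 108621/1656712
solve [mL_A; mL_B] = S·[w00; w01] and [mR_A; mR_B] = S·[w10; w11]:
  w00 = 1/2, w01 = 1, w10 = 1, w11 = 0

1/2 1 1 0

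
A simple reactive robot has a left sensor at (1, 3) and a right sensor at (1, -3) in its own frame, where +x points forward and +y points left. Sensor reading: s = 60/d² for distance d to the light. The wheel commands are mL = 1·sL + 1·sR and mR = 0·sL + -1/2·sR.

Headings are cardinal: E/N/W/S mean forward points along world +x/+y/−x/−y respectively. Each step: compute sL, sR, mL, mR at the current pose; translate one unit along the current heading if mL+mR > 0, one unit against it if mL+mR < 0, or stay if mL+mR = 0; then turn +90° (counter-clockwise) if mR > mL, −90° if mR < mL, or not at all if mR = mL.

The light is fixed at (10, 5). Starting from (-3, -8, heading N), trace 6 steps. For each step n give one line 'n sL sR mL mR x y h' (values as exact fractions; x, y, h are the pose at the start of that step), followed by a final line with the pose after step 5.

0 3/20 15/61 483/1220 -15/122 -3 -8 N
1 4/15 20/123 88/205 -10/123 -3 -7 E
2 6/25 30/197 1932/4925 -15/197 -2 -7 S
3 12/85 60/269 8328/22865 -30/269 -2 -8 W
4 3/20 15/61 483/1220 -15/122 -3 -8 N
5 4/15 20/123 88/205 -10/123 -3 -7 E
final -2 -7 S

n=0: pose=(-3,-8,N); sL=3/20, sR=15/61; mL=483/1220, mR=-15/122; mL+mR=333/1220 → advance +1; mR−mL=-633/1220 → turn -1·90°
n=1: pose=(-3,-7,E); sL=4/15, sR=20/123; mL=88/205, mR=-10/123; mL+mR=214/615 → advance +1; mR−mL=-314/615 → turn -1·90°
n=2: pose=(-2,-7,S); sL=6/25, sR=30/197; mL=1932/4925, mR=-15/197; mL+mR=1557/4925 → advance +1; mR−mL=-2307/4925 → turn -1·90°
n=3: pose=(-2,-8,W); sL=12/85, sR=60/269; mL=8328/22865, mR=-30/269; mL+mR=5778/22865 → advance +1; mR−mL=-10878/22865 → turn -1·90°
n=4: pose=(-3,-8,N); sL=3/20, sR=15/61; mL=483/1220, mR=-15/122; mL+mR=333/1220 → advance +1; mR−mL=-633/1220 → turn -1·90°
n=5: pose=(-3,-7,E); sL=4/15, sR=20/123; mL=88/205, mR=-10/123; mL+mR=214/615 → advance +1; mR−mL=-314/615 → turn -1·90°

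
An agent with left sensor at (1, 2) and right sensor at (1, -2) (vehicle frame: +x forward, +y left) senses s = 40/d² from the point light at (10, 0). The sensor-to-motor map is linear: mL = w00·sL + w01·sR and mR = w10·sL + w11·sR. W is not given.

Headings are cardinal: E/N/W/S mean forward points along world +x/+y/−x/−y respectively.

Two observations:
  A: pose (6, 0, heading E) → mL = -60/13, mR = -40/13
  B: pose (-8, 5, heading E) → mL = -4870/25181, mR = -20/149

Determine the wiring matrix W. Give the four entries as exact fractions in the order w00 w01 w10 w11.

-1/2 -1 0 -1

obs A: pose=(6,0,E) → sL=40/13, sR=40/13, mL=-60/13, mR=-40/13
obs B: pose=(-8,5,E) → sL=20/169, sR=20/149, mL=-4870/25181, mR=-20/149
sensor matrix S = [[40/13, 40/13], [20/169, 20/149]]; det S = 16000/327353
solve [mL_A; mL_B] = S·[w00; w01] and [mR_A; mR_B] = S·[w10; w11]:
  w00 = -1/2, w01 = -1, w10 = 0, w11 = -1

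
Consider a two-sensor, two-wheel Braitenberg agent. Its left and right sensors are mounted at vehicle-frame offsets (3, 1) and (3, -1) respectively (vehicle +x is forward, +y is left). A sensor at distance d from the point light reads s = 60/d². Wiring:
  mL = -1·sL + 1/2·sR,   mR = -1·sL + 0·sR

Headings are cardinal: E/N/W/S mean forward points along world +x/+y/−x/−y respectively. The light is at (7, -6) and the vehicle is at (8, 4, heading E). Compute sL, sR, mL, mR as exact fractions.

left sensor world pos  = (11, 5); dL² = 137
right sensor world pos = (11, 3); dR² = 97
sL = 60/137 = 60/137
sR = 60/97 = 60/97
mL = -1·sL + 1/2·sR = -1710/13289
mR = -1·sL + 0·sR = -60/137

60/137 60/97 -1710/13289 -60/137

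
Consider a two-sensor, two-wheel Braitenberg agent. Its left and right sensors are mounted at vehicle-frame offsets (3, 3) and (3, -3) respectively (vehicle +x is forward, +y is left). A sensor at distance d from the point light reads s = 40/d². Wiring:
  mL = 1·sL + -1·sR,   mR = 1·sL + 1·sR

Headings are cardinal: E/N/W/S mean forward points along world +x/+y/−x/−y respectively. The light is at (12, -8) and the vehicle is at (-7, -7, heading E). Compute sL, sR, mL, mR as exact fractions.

5/34 2/13 -3/442 133/442

left sensor world pos  = (-4, -4); dL² = 272
right sensor world pos = (-4, -10); dR² = 260
sL = 40/272 = 5/34
sR = 40/260 = 2/13
mL = 1·sL + -1·sR = -3/442
mR = 1·sL + 1·sR = 133/442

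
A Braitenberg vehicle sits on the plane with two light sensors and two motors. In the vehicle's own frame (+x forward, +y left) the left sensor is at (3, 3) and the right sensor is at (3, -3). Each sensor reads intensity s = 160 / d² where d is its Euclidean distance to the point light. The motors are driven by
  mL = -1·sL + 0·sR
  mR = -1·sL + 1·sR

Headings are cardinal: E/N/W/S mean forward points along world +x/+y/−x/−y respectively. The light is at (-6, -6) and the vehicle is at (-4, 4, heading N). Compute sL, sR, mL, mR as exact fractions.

16/17 80/97 -16/17 -192/1649

left sensor world pos  = (-7, 7); dL² = 170
right sensor world pos = (-1, 7); dR² = 194
sL = 160/170 = 16/17
sR = 160/194 = 80/97
mL = -1·sL + 0·sR = -16/17
mR = -1·sL + 1·sR = -192/1649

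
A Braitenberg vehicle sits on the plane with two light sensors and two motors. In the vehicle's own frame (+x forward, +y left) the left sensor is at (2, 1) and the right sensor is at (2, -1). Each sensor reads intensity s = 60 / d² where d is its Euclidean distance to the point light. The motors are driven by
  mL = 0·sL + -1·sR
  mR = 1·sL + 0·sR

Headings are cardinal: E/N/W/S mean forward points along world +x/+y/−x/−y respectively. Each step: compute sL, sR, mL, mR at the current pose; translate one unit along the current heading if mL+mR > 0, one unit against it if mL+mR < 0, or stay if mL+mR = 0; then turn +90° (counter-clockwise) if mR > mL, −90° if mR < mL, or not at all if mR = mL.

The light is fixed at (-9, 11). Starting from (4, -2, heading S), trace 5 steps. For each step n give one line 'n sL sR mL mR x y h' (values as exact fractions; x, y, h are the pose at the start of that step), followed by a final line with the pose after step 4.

0 60/421 20/123 -20/123 60/421 4 -2 S
1 30/173 30/197 -30/197 30/173 4 -1 E
2 60/269 12/65 -12/65 60/269 5 -1 N
3 5/24 15/61 -15/61 5/24 5 0 W
4 12/85 12/73 -12/73 12/85 6 0 S
final 6 1 E

n=0: pose=(4,-2,S); sL=60/421, sR=20/123; mL=-20/123, mR=60/421; mL+mR=-1040/51783 → advance -1; mR−mL=15800/51783 → turn +1·90°
n=1: pose=(4,-1,E); sL=30/173, sR=30/197; mL=-30/197, mR=30/173; mL+mR=720/34081 → advance +1; mR−mL=11100/34081 → turn +1·90°
n=2: pose=(5,-1,N); sL=60/269, sR=12/65; mL=-12/65, mR=60/269; mL+mR=672/17485 → advance +1; mR−mL=7128/17485 → turn +1·90°
n=3: pose=(5,0,W); sL=5/24, sR=15/61; mL=-15/61, mR=5/24; mL+mR=-55/1464 → advance -1; mR−mL=665/1464 → turn +1·90°
n=4: pose=(6,0,S); sL=12/85, sR=12/73; mL=-12/73, mR=12/85; mL+mR=-144/6205 → advance -1; mR−mL=1896/6205 → turn +1·90°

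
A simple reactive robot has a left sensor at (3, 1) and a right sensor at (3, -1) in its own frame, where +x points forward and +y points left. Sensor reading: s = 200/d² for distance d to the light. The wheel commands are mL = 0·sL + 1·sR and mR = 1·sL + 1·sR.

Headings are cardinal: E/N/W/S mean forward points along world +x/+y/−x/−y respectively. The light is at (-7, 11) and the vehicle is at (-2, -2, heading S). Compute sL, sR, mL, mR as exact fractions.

50/73 25/34 25/34 3525/2482

left sensor world pos  = (-1, -5); dL² = 292
right sensor world pos = (-3, -5); dR² = 272
sL = 200/292 = 50/73
sR = 200/272 = 25/34
mL = 0·sL + 1·sR = 25/34
mR = 1·sL + 1·sR = 3525/2482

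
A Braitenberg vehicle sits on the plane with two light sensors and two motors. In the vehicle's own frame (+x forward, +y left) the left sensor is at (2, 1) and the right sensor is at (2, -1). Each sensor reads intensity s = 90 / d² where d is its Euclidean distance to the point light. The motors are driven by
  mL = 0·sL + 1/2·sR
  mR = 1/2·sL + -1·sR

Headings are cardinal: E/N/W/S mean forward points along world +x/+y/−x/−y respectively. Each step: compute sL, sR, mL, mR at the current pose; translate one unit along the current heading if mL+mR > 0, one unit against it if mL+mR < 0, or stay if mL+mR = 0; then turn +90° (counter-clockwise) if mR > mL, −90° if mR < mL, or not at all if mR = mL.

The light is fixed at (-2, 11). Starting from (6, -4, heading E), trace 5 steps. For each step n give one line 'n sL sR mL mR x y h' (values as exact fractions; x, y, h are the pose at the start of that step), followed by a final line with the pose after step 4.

n=0: pose=(6,-4,E); sL=45/148, sR=45/178; mL=45/356, mR=-2655/26344; mL+mR=675/26344 → advance +1; mR−mL=-5985/26344 → turn -1·90°
n=1: pose=(7,-4,S); sL=90/389, sR=90/353; mL=45/353, mR=-19125/137317; mL+mR=-1620/137317 → advance -1; mR−mL=-36630/137317 → turn -1·90°
n=2: pose=(7,-3,W); sL=45/137, sR=45/109; mL=45/218, mR=-7425/29866; mL+mR=-630/14933 → advance -1; mR−mL=-6795/14933 → turn -1·90°
n=3: pose=(8,-3,N); sL=2/5, sR=18/53; mL=9/53, mR=-37/265; mL+mR=8/265 → advance +1; mR−mL=-82/265 → turn -1·90°
n=4: pose=(8,-2,E); sL=5/16, sR=9/34; mL=9/68, mR=-59/544; mL+mR=13/544 → advance +1; mR−mL=-131/544 → turn -1·90°

0 45/148 45/178 45/356 -2655/26344 6 -4 E
1 90/389 90/353 45/353 -19125/137317 7 -4 S
2 45/137 45/109 45/218 -7425/29866 7 -3 W
3 2/5 18/53 9/53 -37/265 8 -3 N
4 5/16 9/34 9/68 -59/544 8 -2 E
final 9 -2 S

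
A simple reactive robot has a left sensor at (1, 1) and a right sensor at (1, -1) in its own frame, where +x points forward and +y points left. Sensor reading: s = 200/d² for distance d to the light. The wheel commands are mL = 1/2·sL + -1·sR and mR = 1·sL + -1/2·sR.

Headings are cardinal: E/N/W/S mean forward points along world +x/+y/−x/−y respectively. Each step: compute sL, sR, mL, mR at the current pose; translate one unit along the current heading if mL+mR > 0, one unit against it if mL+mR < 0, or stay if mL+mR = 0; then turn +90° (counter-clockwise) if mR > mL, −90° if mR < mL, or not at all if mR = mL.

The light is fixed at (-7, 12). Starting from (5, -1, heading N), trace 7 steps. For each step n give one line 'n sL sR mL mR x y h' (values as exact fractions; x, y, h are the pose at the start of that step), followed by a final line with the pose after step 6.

0 40/53 200/313 -4340/16589 7220/16589 5 -1 N
1 20/29 100/121 -1690/3509 970/3509 5 0 W
2 40/73 200/313 -8340/22849 5220/22849 6 0 S
3 25/37 10/17 -315/1258 240/629 6 1 E
4 200/269 8/13 -852/3497 1524/3497 7 1 N
5 20/29 4/5 -66/145 42/145 7 2 W
6 200/377 200/317 -43700/119509 25700/119509 8 2 S
final 8 3 E

n=0: pose=(5,-1,N); sL=40/53, sR=200/313; mL=-4340/16589, mR=7220/16589; mL+mR=2880/16589 → advance +1; mR−mL=11560/16589 → turn +1·90°
n=1: pose=(5,0,W); sL=20/29, sR=100/121; mL=-1690/3509, mR=970/3509; mL+mR=-720/3509 → advance -1; mR−mL=2660/3509 → turn +1·90°
n=2: pose=(6,0,S); sL=40/73, sR=200/313; mL=-8340/22849, mR=5220/22849; mL+mR=-3120/22849 → advance -1; mR−mL=13560/22849 → turn +1·90°
n=3: pose=(6,1,E); sL=25/37, sR=10/17; mL=-315/1258, mR=240/629; mL+mR=165/1258 → advance +1; mR−mL=795/1258 → turn +1·90°
n=4: pose=(7,1,N); sL=200/269, sR=8/13; mL=-852/3497, mR=1524/3497; mL+mR=672/3497 → advance +1; mR−mL=2376/3497 → turn +1·90°
n=5: pose=(7,2,W); sL=20/29, sR=4/5; mL=-66/145, mR=42/145; mL+mR=-24/145 → advance -1; mR−mL=108/145 → turn +1·90°
n=6: pose=(8,2,S); sL=200/377, sR=200/317; mL=-43700/119509, mR=25700/119509; mL+mR=-18000/119509 → advance -1; mR−mL=69400/119509 → turn +1·90°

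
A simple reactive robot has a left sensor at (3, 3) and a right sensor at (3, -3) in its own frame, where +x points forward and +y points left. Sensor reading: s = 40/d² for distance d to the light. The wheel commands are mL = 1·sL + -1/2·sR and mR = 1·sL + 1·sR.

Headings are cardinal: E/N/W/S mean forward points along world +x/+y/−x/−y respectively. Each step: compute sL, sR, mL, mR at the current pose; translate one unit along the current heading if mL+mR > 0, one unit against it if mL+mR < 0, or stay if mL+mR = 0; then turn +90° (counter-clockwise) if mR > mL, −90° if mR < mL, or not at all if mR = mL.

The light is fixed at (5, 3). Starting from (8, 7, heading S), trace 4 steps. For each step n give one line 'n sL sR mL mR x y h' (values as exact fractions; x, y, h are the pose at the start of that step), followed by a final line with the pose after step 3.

n=0: pose=(8,7,S); sL=40/37, sR=40; mL=-700/37, mR=1520/37; mL+mR=820/37 → advance +1; mR−mL=60 → turn +1·90°
n=1: pose=(8,6,E); sL=5/9, sR=10/9; mL=0, mR=5/3; mL+mR=5/3 → advance +1; mR−mL=5/3 → turn +1·90°
n=2: pose=(9,6,N); sL=40/37, sR=8/17; mL=532/629, mR=976/629; mL+mR=1508/629 → advance +1; mR−mL=12/17 → turn +1·90°
n=3: pose=(9,7,W); sL=20, sR=4/5; mL=98/5, mR=104/5; mL+mR=202/5 → advance +1; mR−mL=6/5 → turn +1·90°

0 40/37 40 -700/37 1520/37 8 7 S
1 5/9 10/9 0 5/3 8 6 E
2 40/37 8/17 532/629 976/629 9 6 N
3 20 4/5 98/5 104/5 9 7 W
final 8 7 S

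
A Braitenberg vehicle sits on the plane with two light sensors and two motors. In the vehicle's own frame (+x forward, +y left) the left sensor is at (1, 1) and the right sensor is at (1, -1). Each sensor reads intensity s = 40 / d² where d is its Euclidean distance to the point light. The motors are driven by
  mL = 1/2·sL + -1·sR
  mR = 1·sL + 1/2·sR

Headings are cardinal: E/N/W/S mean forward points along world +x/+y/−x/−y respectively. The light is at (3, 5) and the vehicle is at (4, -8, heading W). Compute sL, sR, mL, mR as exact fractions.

left sensor world pos  = (3, -9); dL² = 196
right sensor world pos = (3, -7); dR² = 144
sL = 40/196 = 10/49
sR = 40/144 = 5/18
mL = 1/2·sL + -1·sR = -155/882
mR = 1·sL + 1/2·sR = 605/1764

10/49 5/18 -155/882 605/1764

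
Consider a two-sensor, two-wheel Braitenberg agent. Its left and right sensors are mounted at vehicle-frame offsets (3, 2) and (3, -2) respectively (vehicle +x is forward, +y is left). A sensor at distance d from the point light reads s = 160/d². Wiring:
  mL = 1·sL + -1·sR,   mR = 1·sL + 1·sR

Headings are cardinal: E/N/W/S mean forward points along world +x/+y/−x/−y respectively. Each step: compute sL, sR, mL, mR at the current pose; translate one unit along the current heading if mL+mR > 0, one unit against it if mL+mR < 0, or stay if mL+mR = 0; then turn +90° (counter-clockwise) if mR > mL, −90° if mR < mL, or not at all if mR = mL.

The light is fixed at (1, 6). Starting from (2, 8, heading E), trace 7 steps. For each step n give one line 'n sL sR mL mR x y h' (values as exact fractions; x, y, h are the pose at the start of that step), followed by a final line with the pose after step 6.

0 5 10 -5 15 2 8 E
1 32/5 160/41 512/205 2112/205 3 8 N
2 80 80/13 960/13 1120/13 3 9 W
3 160/9 160 -1280/9 1600/9 2 9 S
4 5 10 -5 15 2 8 E
5 32/5 160/41 512/205 2112/205 3 8 N
6 80 80/13 960/13 1120/13 3 9 W
final 2 9 S

n=0: pose=(2,8,E); sL=5, sR=10; mL=-5, mR=15; mL+mR=10 → advance +1; mR−mL=20 → turn +1·90°
n=1: pose=(3,8,N); sL=32/5, sR=160/41; mL=512/205, mR=2112/205; mL+mR=64/5 → advance +1; mR−mL=320/41 → turn +1·90°
n=2: pose=(3,9,W); sL=80, sR=80/13; mL=960/13, mR=1120/13; mL+mR=160 → advance +1; mR−mL=160/13 → turn +1·90°
n=3: pose=(2,9,S); sL=160/9, sR=160; mL=-1280/9, mR=1600/9; mL+mR=320/9 → advance +1; mR−mL=320 → turn +1·90°
n=4: pose=(2,8,E); sL=5, sR=10; mL=-5, mR=15; mL+mR=10 → advance +1; mR−mL=20 → turn +1·90°
n=5: pose=(3,8,N); sL=32/5, sR=160/41; mL=512/205, mR=2112/205; mL+mR=64/5 → advance +1; mR−mL=320/41 → turn +1·90°
n=6: pose=(3,9,W); sL=80, sR=80/13; mL=960/13, mR=1120/13; mL+mR=160 → advance +1; mR−mL=160/13 → turn +1·90°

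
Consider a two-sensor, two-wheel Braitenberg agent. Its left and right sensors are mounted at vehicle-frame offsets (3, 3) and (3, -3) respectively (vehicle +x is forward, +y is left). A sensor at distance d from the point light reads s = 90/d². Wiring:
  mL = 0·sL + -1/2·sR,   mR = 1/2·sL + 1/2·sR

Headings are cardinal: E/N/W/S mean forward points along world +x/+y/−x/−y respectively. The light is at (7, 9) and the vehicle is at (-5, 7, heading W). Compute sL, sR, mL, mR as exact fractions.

9/25 45/113 -45/226 1071/2825

left sensor world pos  = (-8, 4); dL² = 250
right sensor world pos = (-8, 10); dR² = 226
sL = 90/250 = 9/25
sR = 90/226 = 45/113
mL = 0·sL + -1/2·sR = -45/226
mR = 1/2·sL + 1/2·sR = 1071/2825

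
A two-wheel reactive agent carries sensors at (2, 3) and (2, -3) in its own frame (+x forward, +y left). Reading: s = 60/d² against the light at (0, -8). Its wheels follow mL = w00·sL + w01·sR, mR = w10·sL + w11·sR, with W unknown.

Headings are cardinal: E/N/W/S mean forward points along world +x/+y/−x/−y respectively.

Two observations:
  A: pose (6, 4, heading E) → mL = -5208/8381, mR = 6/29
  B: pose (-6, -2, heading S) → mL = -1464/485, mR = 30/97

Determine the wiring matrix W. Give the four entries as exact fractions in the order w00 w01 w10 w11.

obs A: pose=(6,4,E) → sL=60/289, sR=12/29, mL=-5208/8381, mR=6/29
obs B: pose=(-6,-2,S) → sL=12/5, sR=60/97, mL=-1464/485, mR=30/97
sensor matrix S = [[60/289, 12/29], [12/5, 60/97]]; det S = -3514752/4064785
solve [mL_A; mL_B] = S·[w00; w01] and [mR_A; mR_B] = S·[w10; w11]:
  w00 = -1, w01 = -1, w10 = 0, w11 = 1/2

-1 -1 0 1/2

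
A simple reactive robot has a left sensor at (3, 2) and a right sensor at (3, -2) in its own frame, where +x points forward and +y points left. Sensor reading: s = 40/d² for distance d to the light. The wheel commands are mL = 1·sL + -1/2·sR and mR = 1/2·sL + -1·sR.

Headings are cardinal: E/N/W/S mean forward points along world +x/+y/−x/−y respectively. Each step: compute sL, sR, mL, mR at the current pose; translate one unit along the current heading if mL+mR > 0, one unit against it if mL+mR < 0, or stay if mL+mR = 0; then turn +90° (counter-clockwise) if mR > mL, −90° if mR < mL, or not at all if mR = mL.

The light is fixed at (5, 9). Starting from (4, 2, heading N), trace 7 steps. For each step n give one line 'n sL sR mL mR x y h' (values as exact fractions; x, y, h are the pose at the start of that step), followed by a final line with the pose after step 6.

n=0: pose=(4,2,N); sL=8/5, sR=40/17; mL=36/85, mR=-132/85; mL+mR=-96/85 → advance -1; mR−mL=-168/85 → turn -1·90°
n=1: pose=(4,1,E); sL=1, sR=5/13; mL=21/26, mR=3/26; mL+mR=12/13 → advance +1; mR−mL=-9/13 → turn -1·90°
n=2: pose=(5,1,S); sL=8/25, sR=8/25; mL=4/25, mR=-4/25; mL+mR=0 → advance +0; mR−mL=-8/25 → turn -1·90°
n=3: pose=(5,1,W); sL=40/109, sR=8/9; mL=-76/981, mR=-692/981; mL+mR=-256/327 → advance -1; mR−mL=-616/981 → turn -1·90°
n=4: pose=(6,1,N); sL=20/13, sR=20/17; mL=210/221, mR=-90/221; mL+mR=120/221 → advance +1; mR−mL=-300/221 → turn -1·90°
n=5: pose=(6,2,E); sL=40/41, sR=40/97; mL=3060/3977, mR=300/3977; mL+mR=3360/3977 → advance +1; mR−mL=-2760/3977 → turn -1·90°
n=6: pose=(7,2,S); sL=10/29, sR=2/5; mL=21/145, mR=-33/145; mL+mR=-12/145 → advance -1; mR−mL=-54/145 → turn -1·90°

0 8/5 40/17 36/85 -132/85 4 2 N
1 1 5/13 21/26 3/26 4 1 E
2 8/25 8/25 4/25 -4/25 5 1 S
3 40/109 8/9 -76/981 -692/981 5 1 W
4 20/13 20/17 210/221 -90/221 6 1 N
5 40/41 40/97 3060/3977 300/3977 6 2 E
6 10/29 2/5 21/145 -33/145 7 2 S
final 7 3 W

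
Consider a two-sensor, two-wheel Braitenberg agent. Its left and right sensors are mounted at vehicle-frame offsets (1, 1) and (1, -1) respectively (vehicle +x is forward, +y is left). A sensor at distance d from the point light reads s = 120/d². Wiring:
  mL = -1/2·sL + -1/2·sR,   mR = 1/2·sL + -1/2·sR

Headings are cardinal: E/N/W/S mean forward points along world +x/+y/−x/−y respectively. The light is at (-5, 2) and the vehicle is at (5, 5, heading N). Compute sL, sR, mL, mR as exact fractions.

120/97 120/137 -14040/13289 2400/13289

left sensor world pos  = (4, 6); dL² = 97
right sensor world pos = (6, 6); dR² = 137
sL = 120/97 = 120/97
sR = 120/137 = 120/137
mL = -1/2·sL + -1/2·sR = -14040/13289
mR = 1/2·sL + -1/2·sR = 2400/13289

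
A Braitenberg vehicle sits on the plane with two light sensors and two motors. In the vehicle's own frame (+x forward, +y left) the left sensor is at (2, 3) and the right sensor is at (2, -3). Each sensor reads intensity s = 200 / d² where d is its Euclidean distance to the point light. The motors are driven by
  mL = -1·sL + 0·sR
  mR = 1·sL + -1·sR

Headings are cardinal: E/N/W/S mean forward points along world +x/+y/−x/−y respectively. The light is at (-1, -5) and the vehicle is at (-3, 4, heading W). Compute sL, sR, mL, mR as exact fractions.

50/13 5/4 -50/13 135/52

left sensor world pos  = (-5, 1); dL² = 52
right sensor world pos = (-5, 7); dR² = 160
sL = 200/52 = 50/13
sR = 200/160 = 5/4
mL = -1·sL + 0·sR = -50/13
mR = 1·sL + -1·sR = 135/52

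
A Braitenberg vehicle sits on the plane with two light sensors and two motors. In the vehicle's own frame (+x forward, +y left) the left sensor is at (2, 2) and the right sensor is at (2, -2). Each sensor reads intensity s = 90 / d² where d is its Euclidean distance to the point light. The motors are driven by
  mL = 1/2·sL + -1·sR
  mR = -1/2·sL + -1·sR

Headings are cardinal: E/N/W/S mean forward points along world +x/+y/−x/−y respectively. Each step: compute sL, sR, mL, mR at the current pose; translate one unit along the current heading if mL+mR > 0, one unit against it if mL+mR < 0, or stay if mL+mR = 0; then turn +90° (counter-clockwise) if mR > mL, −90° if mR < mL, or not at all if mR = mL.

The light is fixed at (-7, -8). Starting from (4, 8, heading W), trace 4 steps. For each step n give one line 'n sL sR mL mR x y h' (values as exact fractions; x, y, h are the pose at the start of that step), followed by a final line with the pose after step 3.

n=0: pose=(4,8,W); sL=90/277, sR=2/9; mL=-149/2493, mR=-959/2493; mL+mR=-4/9 → advance -1; mR−mL=-90/277 → turn -1·90°
n=1: pose=(5,8,N); sL=45/212, sR=9/52; mL=-369/5512, mR=-1539/5512; mL+mR=-9/26 → advance -1; mR−mL=-45/212 → turn -1·90°
n=2: pose=(5,7,E); sL=18/97, sR=18/73; mL=-1089/7081, mR=-2403/7081; mL+mR=-36/73 → advance -1; mR−mL=-18/97 → turn -1·90°
n=3: pose=(4,7,S); sL=45/169, sR=9/25; mL=-1917/8450, mR=-4167/8450; mL+mR=-18/25 → advance -1; mR−mL=-45/169 → turn -1·90°

0 90/277 2/9 -149/2493 -959/2493 4 8 W
1 45/212 9/52 -369/5512 -1539/5512 5 8 N
2 18/97 18/73 -1089/7081 -2403/7081 5 7 E
3 45/169 9/25 -1917/8450 -4167/8450 4 7 S
final 4 8 W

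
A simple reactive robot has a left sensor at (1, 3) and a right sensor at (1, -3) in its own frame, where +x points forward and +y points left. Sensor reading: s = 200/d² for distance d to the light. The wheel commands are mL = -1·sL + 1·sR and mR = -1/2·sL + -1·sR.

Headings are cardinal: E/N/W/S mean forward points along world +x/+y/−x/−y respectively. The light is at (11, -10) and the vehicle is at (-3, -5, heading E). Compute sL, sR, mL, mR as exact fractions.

left sensor world pos  = (-2, -2); dL² = 233
right sensor world pos = (-2, -8); dR² = 173
sL = 200/233 = 200/233
sR = 200/173 = 200/173
mL = -1·sL + 1·sR = 12000/40309
mR = -1/2·sL + -1·sR = -63900/40309

200/233 200/173 12000/40309 -63900/40309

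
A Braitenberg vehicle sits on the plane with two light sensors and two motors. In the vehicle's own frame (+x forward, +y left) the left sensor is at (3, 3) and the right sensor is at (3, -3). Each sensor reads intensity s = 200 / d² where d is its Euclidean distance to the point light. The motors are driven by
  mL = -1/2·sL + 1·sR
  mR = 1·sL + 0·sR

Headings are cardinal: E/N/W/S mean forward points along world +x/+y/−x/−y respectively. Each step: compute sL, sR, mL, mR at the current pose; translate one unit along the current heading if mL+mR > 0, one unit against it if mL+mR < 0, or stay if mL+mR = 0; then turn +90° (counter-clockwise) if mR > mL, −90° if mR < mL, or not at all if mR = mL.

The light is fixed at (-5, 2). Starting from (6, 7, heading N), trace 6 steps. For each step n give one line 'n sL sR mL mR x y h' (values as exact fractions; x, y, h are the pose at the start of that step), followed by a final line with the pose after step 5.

n=0: pose=(6,7,N); sL=25/16, sR=10/13; mL=-5/416, mR=25/16; mL+mR=645/416 → advance +1; mR−mL=655/416 → turn +1·90°
n=1: pose=(6,8,W); sL=200/73, sR=40/29; mL=20/2117, mR=200/73; mL+mR=5820/2117 → advance +1; mR−mL=5780/2117 → turn +1·90°
n=2: pose=(5,8,S); sL=100/89, sR=100/29; mL=7450/2581, mR=100/89; mL+mR=10350/2581 → advance +1; mR−mL=-4550/2581 → turn -1·90°
n=3: pose=(5,7,W); sL=200/53, sR=200/113; mL=-700/5989, mR=200/53; mL+mR=21900/5989 → advance +1; mR−mL=23300/5989 → turn +1·90°
n=4: pose=(4,7,S); sL=50/37, sR=5; mL=160/37, mR=50/37; mL+mR=210/37 → advance +1; mR−mL=-110/37 → turn -1·90°
n=5: pose=(4,6,W); sL=200/37, sR=40/17; mL=-220/629, mR=200/37; mL+mR=3180/629 → advance +1; mR−mL=3620/629 → turn +1·90°

0 25/16 10/13 -5/416 25/16 6 7 N
1 200/73 40/29 20/2117 200/73 6 8 W
2 100/89 100/29 7450/2581 100/89 5 8 S
3 200/53 200/113 -700/5989 200/53 5 7 W
4 50/37 5 160/37 50/37 4 7 S
5 200/37 40/17 -220/629 200/37 4 6 W
final 3 6 S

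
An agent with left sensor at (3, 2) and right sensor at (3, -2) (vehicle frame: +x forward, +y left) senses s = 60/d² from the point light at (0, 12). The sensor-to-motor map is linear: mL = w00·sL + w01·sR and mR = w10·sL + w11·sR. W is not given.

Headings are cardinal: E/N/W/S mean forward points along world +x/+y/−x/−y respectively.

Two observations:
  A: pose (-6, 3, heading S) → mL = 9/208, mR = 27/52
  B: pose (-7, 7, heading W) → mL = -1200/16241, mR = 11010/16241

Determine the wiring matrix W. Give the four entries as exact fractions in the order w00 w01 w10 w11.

1/2 -1/2 1 1/2

obs A: pose=(-6,3,S) → sL=3/8, sR=15/52, mL=9/208, mR=27/52
obs B: pose=(-7,7,W) → sL=60/149, sR=60/109, mL=-1200/16241, mR=11010/16241
sensor matrix S = [[3/8, 15/52], [60/149, 60/109]]; det S = 38115/422266
solve [mL_A; mL_B] = S·[w00; w01] and [mR_A; mR_B] = S·[w10; w11]:
  w00 = 1/2, w01 = -1/2, w10 = 1, w11 = 1/2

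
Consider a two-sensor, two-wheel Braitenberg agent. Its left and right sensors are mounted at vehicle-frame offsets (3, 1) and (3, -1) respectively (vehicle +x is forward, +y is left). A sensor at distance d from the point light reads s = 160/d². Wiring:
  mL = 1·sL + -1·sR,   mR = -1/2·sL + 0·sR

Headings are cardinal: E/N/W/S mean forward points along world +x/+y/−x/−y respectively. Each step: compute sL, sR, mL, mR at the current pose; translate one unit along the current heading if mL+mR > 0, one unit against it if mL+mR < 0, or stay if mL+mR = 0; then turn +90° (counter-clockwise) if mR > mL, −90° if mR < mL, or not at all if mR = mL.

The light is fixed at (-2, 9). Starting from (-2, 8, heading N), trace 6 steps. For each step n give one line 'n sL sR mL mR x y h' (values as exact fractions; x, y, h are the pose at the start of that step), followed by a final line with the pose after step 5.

n=0: pose=(-2,8,N); sL=32, sR=32; mL=0, mR=-16; mL+mR=-16 → advance -1; mR−mL=-16 → turn -1·90°
n=1: pose=(-2,7,E); sL=16, sR=80/9; mL=64/9, mR=-8; mL+mR=-8/9 → advance -1; mR−mL=-136/9 → turn -1·90°
n=2: pose=(-3,7,S); sL=32/5, sR=160/29; mL=128/145, mR=-16/5; mL+mR=-336/145 → advance -1; mR−mL=-592/145 → turn -1·90°
n=3: pose=(-3,8,W); sL=8, sR=10; mL=-2, mR=-4; mL+mR=-6 → advance -1; mR−mL=-2 → turn -1·90°
n=4: pose=(-2,8,N); sL=32, sR=32; mL=0, mR=-16; mL+mR=-16 → advance -1; mR−mL=-16 → turn -1·90°
n=5: pose=(-2,7,E); sL=16, sR=80/9; mL=64/9, mR=-8; mL+mR=-8/9 → advance -1; mR−mL=-136/9 → turn -1·90°

0 32 32 0 -16 -2 8 N
1 16 80/9 64/9 -8 -2 7 E
2 32/5 160/29 128/145 -16/5 -3 7 S
3 8 10 -2 -4 -3 8 W
4 32 32 0 -16 -2 8 N
5 16 80/9 64/9 -8 -2 7 E
final -3 7 S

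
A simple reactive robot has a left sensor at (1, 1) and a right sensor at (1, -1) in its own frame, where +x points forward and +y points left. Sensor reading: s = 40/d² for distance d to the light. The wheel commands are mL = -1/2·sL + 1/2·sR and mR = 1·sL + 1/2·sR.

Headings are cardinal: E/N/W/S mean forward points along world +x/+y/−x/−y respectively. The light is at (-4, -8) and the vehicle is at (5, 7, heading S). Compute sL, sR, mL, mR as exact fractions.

left sensor world pos  = (6, 6); dL² = 296
right sensor world pos = (4, 6); dR² = 260
sL = 40/296 = 5/37
sR = 40/260 = 2/13
mL = -1/2·sL + 1/2·sR = 9/962
mR = 1·sL + 1/2·sR = 102/481

5/37 2/13 9/962 102/481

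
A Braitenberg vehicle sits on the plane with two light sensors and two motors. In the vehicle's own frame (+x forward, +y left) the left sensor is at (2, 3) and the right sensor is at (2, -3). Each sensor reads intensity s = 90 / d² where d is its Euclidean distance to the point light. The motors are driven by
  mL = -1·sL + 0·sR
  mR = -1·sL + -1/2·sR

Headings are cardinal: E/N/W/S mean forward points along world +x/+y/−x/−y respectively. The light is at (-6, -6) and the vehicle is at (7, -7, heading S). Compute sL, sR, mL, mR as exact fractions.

18/53 90/109 -18/53 -4347/5777

left sensor world pos  = (10, -9); dL² = 265
right sensor world pos = (4, -9); dR² = 109
sL = 90/265 = 18/53
sR = 90/109 = 90/109
mL = -1·sL + 0·sR = -18/53
mR = -1·sL + -1/2·sR = -4347/5777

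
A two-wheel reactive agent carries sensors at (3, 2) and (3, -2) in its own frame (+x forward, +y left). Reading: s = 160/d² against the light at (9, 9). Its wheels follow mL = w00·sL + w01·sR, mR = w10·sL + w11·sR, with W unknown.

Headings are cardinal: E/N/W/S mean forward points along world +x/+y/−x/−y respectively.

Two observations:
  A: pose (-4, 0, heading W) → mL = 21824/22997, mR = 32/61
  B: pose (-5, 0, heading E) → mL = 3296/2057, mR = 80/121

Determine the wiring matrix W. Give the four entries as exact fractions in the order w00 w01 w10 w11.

1 1 0 1

obs A: pose=(-4,0,W) → sL=160/377, sR=32/61, mL=21824/22997, mR=32/61
obs B: pose=(-5,0,E) → sL=16/17, sR=80/121, mL=3296/2057, mR=80/121
sensor matrix S = [[160/377, 32/61], [16/17, 80/121]]; det S = -10082304/47304829
solve [mL_A; mL_B] = S·[w00; w01] and [mR_A; mR_B] = S·[w10; w11]:
  w00 = 1, w01 = 1, w10 = 0, w11 = 1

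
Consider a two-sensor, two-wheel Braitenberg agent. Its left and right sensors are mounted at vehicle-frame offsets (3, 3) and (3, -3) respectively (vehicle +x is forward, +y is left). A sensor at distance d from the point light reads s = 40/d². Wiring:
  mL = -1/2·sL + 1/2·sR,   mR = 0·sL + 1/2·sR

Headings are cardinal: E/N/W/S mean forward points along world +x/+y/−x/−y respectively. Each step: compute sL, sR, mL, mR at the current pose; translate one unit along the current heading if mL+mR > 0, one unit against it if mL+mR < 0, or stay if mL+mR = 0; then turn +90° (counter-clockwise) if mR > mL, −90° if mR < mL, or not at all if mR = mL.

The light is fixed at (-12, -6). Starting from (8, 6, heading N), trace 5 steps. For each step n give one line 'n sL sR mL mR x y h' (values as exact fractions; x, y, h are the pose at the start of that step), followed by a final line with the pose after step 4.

0 20/257 20/377 -1200/96889 10/377 8 6 N
1 40/389 8/109 -624/42401 4/109 8 7 W
2 5/73 10/89 285/12994 5/89 7 7 S
3 40/709 8/113 576/80117 4/113 7 6 E
4 20/257 20/377 -1200/96889 10/377 8 6 N
final 8 7 W

n=0: pose=(8,6,N); sL=20/257, sR=20/377; mL=-1200/96889, mR=10/377; mL+mR=1370/96889 → advance +1; mR−mL=10/257 → turn +1·90°
n=1: pose=(8,7,W); sL=40/389, sR=8/109; mL=-624/42401, mR=4/109; mL+mR=932/42401 → advance +1; mR−mL=20/389 → turn +1·90°
n=2: pose=(7,7,S); sL=5/73, sR=10/89; mL=285/12994, mR=5/89; mL+mR=1015/12994 → advance +1; mR−mL=5/146 → turn +1·90°
n=3: pose=(7,6,E); sL=40/709, sR=8/113; mL=576/80117, mR=4/113; mL+mR=3412/80117 → advance +1; mR−mL=20/709 → turn +1·90°
n=4: pose=(8,6,N); sL=20/257, sR=20/377; mL=-1200/96889, mR=10/377; mL+mR=1370/96889 → advance +1; mR−mL=10/257 → turn +1·90°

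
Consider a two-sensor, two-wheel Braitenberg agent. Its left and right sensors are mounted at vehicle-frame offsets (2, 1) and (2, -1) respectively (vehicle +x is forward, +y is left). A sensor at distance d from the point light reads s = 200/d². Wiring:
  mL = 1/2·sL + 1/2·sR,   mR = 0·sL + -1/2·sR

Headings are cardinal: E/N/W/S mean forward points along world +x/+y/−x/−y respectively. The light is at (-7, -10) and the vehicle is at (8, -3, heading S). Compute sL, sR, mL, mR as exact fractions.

200/281 200/221 50200/62101 -100/221

left sensor world pos  = (9, -5); dL² = 281
right sensor world pos = (7, -5); dR² = 221
sL = 200/281 = 200/281
sR = 200/221 = 200/221
mL = 1/2·sL + 1/2·sR = 50200/62101
mR = 0·sL + -1/2·sR = -100/221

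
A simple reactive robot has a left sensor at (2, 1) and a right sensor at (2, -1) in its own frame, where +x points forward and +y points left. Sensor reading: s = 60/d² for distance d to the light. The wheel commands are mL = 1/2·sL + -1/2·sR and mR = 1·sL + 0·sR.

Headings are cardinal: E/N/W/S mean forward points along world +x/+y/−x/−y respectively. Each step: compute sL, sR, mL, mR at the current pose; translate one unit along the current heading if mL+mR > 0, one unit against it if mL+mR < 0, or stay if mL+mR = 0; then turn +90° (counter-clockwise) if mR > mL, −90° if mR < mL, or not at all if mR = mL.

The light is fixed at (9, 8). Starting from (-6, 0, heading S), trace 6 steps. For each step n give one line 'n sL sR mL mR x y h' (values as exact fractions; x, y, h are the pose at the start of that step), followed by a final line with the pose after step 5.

0 15/74 15/89 225/13172 15/74 -6 0 S
1 60/233 60/269 1080/62677 60/233 -6 -1 E
2 30/137 30/109 -420/14933 30/137 -5 -1 N
3 60/337 12/61 -192/20557 60/337 -5 0 W
4 15/74 15/89 225/13172 15/74 -6 0 S
5 60/233 60/269 1080/62677 60/233 -6 -1 E
final -5 -1 N

n=0: pose=(-6,0,S); sL=15/74, sR=15/89; mL=225/13172, mR=15/74; mL+mR=2895/13172 → advance +1; mR−mL=2445/13172 → turn +1·90°
n=1: pose=(-6,-1,E); sL=60/233, sR=60/269; mL=1080/62677, mR=60/233; mL+mR=17220/62677 → advance +1; mR−mL=15060/62677 → turn +1·90°
n=2: pose=(-5,-1,N); sL=30/137, sR=30/109; mL=-420/14933, mR=30/137; mL+mR=2850/14933 → advance +1; mR−mL=3690/14933 → turn +1·90°
n=3: pose=(-5,0,W); sL=60/337, sR=12/61; mL=-192/20557, mR=60/337; mL+mR=3468/20557 → advance +1; mR−mL=3852/20557 → turn +1·90°
n=4: pose=(-6,0,S); sL=15/74, sR=15/89; mL=225/13172, mR=15/74; mL+mR=2895/13172 → advance +1; mR−mL=2445/13172 → turn +1·90°
n=5: pose=(-6,-1,E); sL=60/233, sR=60/269; mL=1080/62677, mR=60/233; mL+mR=17220/62677 → advance +1; mR−mL=15060/62677 → turn +1·90°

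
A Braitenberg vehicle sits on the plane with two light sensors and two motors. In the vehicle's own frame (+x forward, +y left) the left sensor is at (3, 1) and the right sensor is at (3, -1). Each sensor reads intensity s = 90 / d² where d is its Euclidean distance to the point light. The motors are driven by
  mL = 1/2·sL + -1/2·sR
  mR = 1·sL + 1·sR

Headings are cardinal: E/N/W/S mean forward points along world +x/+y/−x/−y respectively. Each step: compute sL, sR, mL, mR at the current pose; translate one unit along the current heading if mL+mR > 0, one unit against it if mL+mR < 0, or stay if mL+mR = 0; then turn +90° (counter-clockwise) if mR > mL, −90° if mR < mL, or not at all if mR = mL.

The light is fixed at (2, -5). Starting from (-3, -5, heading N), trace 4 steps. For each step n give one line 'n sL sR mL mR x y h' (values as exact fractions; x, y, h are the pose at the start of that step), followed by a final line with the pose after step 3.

n=0: pose=(-3,-5,N); sL=2, sR=18/5; mL=-4/5, mR=28/5; mL+mR=24/5 → advance +1; mR−mL=32/5 → turn +1·90°
n=1: pose=(-3,-4,W); sL=45/32, sR=45/34; mL=45/1088, mR=1485/544; mL+mR=3015/1088 → advance +1; mR−mL=2925/1088 → turn +1·90°
n=2: pose=(-4,-4,S); sL=90/29, sR=90/53; mL=1080/1537, mR=7380/1537; mL+mR=8460/1537 → advance +1; mR−mL=6300/1537 → turn +1·90°
n=3: pose=(-4,-5,E); sL=9, sR=9; mL=0, mR=18; mL+mR=18 → advance +1; mR−mL=18 → turn +1·90°

0 2 18/5 -4/5 28/5 -3 -5 N
1 45/32 45/34 45/1088 1485/544 -3 -4 W
2 90/29 90/53 1080/1537 7380/1537 -4 -4 S
3 9 9 0 18 -4 -5 E
final -3 -5 N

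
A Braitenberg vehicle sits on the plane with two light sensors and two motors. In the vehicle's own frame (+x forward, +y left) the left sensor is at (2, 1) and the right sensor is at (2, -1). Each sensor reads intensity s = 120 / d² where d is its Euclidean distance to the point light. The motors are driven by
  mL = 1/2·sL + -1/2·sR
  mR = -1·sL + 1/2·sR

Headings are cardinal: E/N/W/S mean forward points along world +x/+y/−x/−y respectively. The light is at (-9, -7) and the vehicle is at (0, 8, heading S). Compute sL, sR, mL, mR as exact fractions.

120/269 120/233 -2160/62677 -11820/62677

left sensor world pos  = (1, 6); dL² = 269
right sensor world pos = (-1, 6); dR² = 233
sL = 120/269 = 120/269
sR = 120/233 = 120/233
mL = 1/2·sL + -1/2·sR = -2160/62677
mR = -1·sL + 1/2·sR = -11820/62677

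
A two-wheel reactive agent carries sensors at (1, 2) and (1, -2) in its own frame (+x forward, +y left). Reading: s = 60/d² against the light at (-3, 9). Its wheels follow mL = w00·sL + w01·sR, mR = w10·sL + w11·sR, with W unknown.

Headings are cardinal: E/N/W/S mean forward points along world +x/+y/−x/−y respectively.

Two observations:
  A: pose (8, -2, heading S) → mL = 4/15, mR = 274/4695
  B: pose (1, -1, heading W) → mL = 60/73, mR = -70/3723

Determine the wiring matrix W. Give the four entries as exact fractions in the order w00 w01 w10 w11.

0 1 1 -1/2

obs A: pose=(8,-2,S) → sL=60/313, sR=4/15, mL=4/15, mR=274/4695
obs B: pose=(1,-1,W) → sL=20/51, sR=60/73, mL=60/73, mR=-70/3723
sensor matrix S = [[60/313, 4/15], [20/51, 60/73]]; det S = 185216/3495897
solve [mL_A; mL_B] = S·[w00; w01] and [mR_A; mR_B] = S·[w10; w11]:
  w00 = 0, w01 = 1, w10 = 1, w11 = -1/2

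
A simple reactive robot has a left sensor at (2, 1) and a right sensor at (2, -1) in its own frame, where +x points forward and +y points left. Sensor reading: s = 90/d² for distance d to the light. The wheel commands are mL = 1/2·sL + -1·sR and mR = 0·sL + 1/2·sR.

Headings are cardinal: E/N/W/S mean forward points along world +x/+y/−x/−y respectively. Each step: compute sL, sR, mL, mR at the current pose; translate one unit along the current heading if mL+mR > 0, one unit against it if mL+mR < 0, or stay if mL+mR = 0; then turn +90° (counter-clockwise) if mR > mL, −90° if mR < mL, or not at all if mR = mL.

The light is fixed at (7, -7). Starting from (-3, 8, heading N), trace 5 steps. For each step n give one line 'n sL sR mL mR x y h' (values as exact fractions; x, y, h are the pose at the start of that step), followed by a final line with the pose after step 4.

0 9/41 9/37 -405/3034 9/74 -3 8 N
1 90/313 10/41 -1285/12833 5/41 -3 7 W
2 45/122 5/16 -125/976 5/32 -4 7 S
3 90/277 2/5 -329/1385 1/5 -4 6 E
4 45/197 45/173 -9945/68162 45/346 -5 6 N
final -5 5 W

n=0: pose=(-3,8,N); sL=9/41, sR=9/37; mL=-405/3034, mR=9/74; mL+mR=-18/1517 → advance -1; mR−mL=387/1517 → turn +1·90°
n=1: pose=(-3,7,W); sL=90/313, sR=10/41; mL=-1285/12833, mR=5/41; mL+mR=280/12833 → advance +1; mR−mL=2850/12833 → turn +1·90°
n=2: pose=(-4,7,S); sL=45/122, sR=5/16; mL=-125/976, mR=5/32; mL+mR=55/1952 → advance +1; mR−mL=555/1952 → turn +1·90°
n=3: pose=(-4,6,E); sL=90/277, sR=2/5; mL=-329/1385, mR=1/5; mL+mR=-52/1385 → advance -1; mR−mL=606/1385 → turn +1·90°
n=4: pose=(-5,6,N); sL=45/197, sR=45/173; mL=-9945/68162, mR=45/346; mL+mR=-540/34081 → advance -1; mR−mL=9405/34081 → turn +1·90°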